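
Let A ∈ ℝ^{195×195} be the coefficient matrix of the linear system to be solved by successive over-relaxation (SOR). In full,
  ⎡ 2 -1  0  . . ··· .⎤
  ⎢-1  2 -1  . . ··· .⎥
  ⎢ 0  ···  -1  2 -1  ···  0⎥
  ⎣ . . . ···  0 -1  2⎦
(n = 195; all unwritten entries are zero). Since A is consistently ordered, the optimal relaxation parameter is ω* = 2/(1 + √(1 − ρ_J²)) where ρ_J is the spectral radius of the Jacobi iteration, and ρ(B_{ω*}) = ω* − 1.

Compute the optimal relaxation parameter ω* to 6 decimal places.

With n=195, ρ(Jacobi) = cos(π/196) = 0.999872.
√(1 − cos²(π/196)) = sin(π/196) ≈ 0.0160278.
Young: ω* = 2/(1+√(1−ρ_J²)) = 2/(1+0.0160278) = 2/1.0160278 = 1.968450.
and ρ(B_{ω*}) = 1.968450 − 1 = 0.968450.

ω* = 1.968450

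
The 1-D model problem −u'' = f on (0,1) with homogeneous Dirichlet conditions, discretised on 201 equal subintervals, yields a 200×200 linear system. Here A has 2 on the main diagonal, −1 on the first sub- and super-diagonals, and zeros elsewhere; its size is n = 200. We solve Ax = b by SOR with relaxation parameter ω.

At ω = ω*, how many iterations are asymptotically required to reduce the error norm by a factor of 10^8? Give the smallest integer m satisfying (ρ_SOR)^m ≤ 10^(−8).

m = 590

n=200: λ(B_J) = 1 − λ(A)/2 = cos(kπ/201); k=1 gives ρ_J = 0.9998779.
√(1−ρ_J²) = |sin(π/201)| = 0.0156292
ω* = 2/(1+0.0156292) = 1.9692226
ρ_SOR = ω* − 1 = 1.9692226 − 1 = 0.9692226.
ρ_SOR^m ≤ 10^(−8) ⇔ m ≥ 8·ln10/(−ln 0.9692226) = 18.4207/0.031261 = 589.255; m = ⌈589.255⌉ = 590.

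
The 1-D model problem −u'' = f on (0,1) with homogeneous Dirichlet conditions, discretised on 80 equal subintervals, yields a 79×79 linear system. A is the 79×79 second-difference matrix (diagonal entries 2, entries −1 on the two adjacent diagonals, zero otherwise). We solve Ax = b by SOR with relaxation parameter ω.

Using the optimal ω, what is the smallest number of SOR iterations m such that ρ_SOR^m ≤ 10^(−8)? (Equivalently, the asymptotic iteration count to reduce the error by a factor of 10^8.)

m = 235

½·tridiag(1,0,1) at n=79: λ_k = cos(kπ/80); max |λ| at k=1 ⇒ ρ_J = cos(π/80) ≈ 0.9992290.
√(1 − cos²(π/80)) = sin(π/80) ≈ 0.0392598.
[ω*] 2 ÷ (1 + 0.0392598) = 2 ÷ 1.0392598 = 1.9244466.
At ω = 1.9244466 every |λ(B_ω)| = ω−1, so ρ_SOR = 0.9244466.
(0.9244466)^m ≤ 10^{−8}  ⇒  m·ln(0.9244466) ≤ −8·ln10  ⇒  m ≥ 234.479  ⇒  m = 235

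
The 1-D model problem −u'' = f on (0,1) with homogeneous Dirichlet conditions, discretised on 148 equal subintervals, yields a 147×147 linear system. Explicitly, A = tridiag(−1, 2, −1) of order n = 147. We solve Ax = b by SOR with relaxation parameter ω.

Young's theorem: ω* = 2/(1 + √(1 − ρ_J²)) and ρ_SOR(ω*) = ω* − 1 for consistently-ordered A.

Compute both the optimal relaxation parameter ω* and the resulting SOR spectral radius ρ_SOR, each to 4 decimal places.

B_J for the 147×147 system has eigenvalues cos(kπ/148); ρ_J = cos(π/148) = 0.9998.
√(1−ρ_J²) = |sin(π/148)| = 0.02123
Young: ω* = 2/(1+√(1−ρ_J²)) = 2/(1+0.02123) = 2/1.02123 = 1.9584.
[ρ_SOR] ω* − 1 = 0.9584.

ω* = 1.9584, ρ_SOR = 0.9584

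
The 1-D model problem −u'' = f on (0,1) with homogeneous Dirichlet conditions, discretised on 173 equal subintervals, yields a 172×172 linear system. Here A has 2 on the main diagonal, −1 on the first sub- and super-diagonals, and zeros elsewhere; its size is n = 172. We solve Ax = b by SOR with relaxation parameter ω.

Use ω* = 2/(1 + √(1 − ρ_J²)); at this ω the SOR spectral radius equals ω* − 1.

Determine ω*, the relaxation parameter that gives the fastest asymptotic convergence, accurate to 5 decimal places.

[ρ_J] n=172: ρ(B_J) = cos(π/(n+1)) = cos(π/173) = 0.99984.
√(1 − cos²(π/173)) = sin(π/173) ≈ 0.018158.
ω* = 2/(1 + 0.018158) = 2/1.018158 = 1.96433.
ρ_SOR = ω* − 1 = 1.96433 − 1 = 0.96433.

ω* = 1.96433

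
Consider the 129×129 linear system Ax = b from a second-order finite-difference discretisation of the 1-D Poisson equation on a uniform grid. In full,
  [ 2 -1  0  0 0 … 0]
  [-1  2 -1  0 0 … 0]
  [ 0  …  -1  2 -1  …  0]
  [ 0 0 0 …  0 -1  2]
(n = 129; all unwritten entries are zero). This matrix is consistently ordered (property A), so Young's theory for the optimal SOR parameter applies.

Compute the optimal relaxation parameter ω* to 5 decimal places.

B_J for the 129×129 system has eigenvalues cos(kπ/130); ρ_J = cos(π/130) = 0.99971.
√(1−ρ_J²) = |sin(π/130)| = 0.024164
ω* = 2/(1 + 0.024164) = 2/1.024164 = 1.95281.
ρ_SOR = ω* − 1 ≈ 0.95281.

ω* = 1.95281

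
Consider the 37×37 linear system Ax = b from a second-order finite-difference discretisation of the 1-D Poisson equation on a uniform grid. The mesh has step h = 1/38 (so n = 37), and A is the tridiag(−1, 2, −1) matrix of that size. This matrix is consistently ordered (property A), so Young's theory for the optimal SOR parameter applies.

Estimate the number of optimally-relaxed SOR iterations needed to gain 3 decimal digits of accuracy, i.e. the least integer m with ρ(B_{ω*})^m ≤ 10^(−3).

½·tridiag(1,0,1) at n=37: λ_k = cos(kπ/38); max |λ| at k=1 ⇒ ρ_J = cos(π/38) ≈ 0.9965845.
root = sin(π/38) = 0.0825793  (since 1−cos² = sin²).
ω* = 2/(1 + 0.0825793) = 2/1.0825793 = 1.8474397.
At ω = 1.8474397 every |λ(B_ω)| = ω−1, so ρ_SOR = 0.8474397.
m ≥ 3·ln10 / (−ln 0.8474397) = 41.730; smallest integer m = 42.

m = 42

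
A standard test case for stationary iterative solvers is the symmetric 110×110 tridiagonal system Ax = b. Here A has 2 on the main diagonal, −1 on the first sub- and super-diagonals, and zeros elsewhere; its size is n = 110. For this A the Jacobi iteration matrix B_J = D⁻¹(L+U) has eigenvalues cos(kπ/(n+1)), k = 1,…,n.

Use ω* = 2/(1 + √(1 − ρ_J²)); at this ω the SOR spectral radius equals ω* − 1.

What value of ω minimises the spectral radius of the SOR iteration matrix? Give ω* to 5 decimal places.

ω* = 1.94496

With n=110, ρ(Jacobi) = cos(π/111) = 0.99960.
1 − cos²(π/111) = sin²(π/111) ⇒ √(1−ρ_J²) = sin(π/111) = 0.028299.
ω* = 2 / (1 + 0.028299) = 2 / 1.028299 ≈ 1.94496.
At ω = 1.94496 every |λ(B_ω)| = ω−1, so ρ_SOR = 0.94496.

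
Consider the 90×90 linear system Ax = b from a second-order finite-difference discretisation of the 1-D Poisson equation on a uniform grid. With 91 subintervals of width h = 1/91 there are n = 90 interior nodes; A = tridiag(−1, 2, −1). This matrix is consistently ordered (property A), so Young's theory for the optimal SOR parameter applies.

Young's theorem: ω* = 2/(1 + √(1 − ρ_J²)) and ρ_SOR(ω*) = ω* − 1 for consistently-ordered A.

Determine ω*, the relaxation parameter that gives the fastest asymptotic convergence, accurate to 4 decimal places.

[ρ_J] n=90: ρ(B_J) = cos(π/(n+1)) = cos(π/91) = 0.9994.
√(1−ρ_J²) simplifies to sin(π/91) = 0.03452.
[ω*] 2 ÷ (1 + 0.03452) = 2 ÷ 1.03452 = 1.9333.
ρ(B_{ω*}) = ω*−1 = 0.9333

ω* = 1.9333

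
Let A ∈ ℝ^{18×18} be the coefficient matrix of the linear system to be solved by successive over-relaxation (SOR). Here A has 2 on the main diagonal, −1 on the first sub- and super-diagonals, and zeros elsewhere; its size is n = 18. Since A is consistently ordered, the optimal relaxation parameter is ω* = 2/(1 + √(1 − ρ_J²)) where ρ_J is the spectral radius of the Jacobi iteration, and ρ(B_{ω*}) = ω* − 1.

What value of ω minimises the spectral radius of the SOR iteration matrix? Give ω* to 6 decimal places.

ω* = 1.717336

½·tridiag(1,0,1) at n=18: λ_k = cos(kπ/19); max |λ| at k=1 ⇒ ρ_J = cos(π/19) ≈ 0.986361.
√(1 − cos²(π/19)) = sin(π/19) ≈ 0.1645946.
[ω*] 2 ÷ (1 + 0.1645946) = 2 ÷ 1.1645946 = 1.717336.
Hence ρ(B_{ω*}) = 1.717336 − 1 = 0.717336.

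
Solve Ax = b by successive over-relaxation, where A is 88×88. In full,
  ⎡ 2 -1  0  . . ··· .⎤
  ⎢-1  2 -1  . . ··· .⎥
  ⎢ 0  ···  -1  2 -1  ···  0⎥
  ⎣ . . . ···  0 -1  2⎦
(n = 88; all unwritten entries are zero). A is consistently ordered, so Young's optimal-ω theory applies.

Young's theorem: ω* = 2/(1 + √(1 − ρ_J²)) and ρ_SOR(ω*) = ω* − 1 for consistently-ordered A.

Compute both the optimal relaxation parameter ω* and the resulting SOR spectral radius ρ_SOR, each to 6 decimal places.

ω* = 1.931823, ρ_SOR = 0.931823

½·tridiag(1,0,1) at n=88: λ_k = cos(kπ/89); max |λ| at k=1 ⇒ ρ_J = cos(π/89) ≈ 0.999377.
1 − cos²(π/89) = sin²(π/89) ⇒ √(1−ρ_J²) = sin(π/89) = 0.0352915.
Young: ω* = 2/(1+√(1−ρ_J²)) = 2/(1+0.0352915) = 2/1.0352915 = 1.931823.
[ρ_SOR] ω* − 1 = 0.931823.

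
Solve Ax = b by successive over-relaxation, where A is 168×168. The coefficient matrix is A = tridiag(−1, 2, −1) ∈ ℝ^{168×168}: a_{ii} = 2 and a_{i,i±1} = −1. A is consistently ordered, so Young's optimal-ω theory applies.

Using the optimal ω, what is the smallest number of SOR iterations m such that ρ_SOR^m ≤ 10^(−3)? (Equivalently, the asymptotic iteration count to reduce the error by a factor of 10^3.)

spectrum of D⁻¹(L+U) = {cos(kπ/169) : 1≤k≤168}; ρ_J = cos(π/169) = 0.9998272.
1 − cos²(π/169) = sin²(π/169) ⇒ √(1−ρ_J²) = sin(π/169) = 0.0185882.
[ω*] 2 ÷ (1 + 0.0185882) = 2 ÷ 1.0185882 = 1.9635020.
ρ_SOR = ω* − 1 ≈ 0.9635020.
ρ_SOR^m ≤ 10^(−3) ⇔ m ≥ 3·ln10/(−ln 0.9635020) = 6.90776/0.0371807 = 185.789; m = ⌈185.789⌉ = 186.

m = 186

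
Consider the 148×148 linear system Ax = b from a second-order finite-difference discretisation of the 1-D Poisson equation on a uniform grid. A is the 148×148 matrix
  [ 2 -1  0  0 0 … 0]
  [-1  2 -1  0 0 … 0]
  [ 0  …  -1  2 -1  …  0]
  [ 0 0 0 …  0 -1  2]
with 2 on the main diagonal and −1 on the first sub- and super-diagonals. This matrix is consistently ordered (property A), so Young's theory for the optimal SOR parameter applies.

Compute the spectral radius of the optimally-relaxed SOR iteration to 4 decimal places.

½·tridiag(1,0,1) at n=148: λ_k = cos(kπ/149); max |λ| at k=1 ⇒ ρ_J = cos(π/149) ≈ 0.9998.
1 − cos²(π/149) = sin²(π/149) ⇒ √(1−ρ_J²) = sin(π/149) = 0.02108.
ω* = 2/(1 + 0.02108) = 2/1.02108 = 1.9587.
Hence ρ(B_{ω*}) = 1.9587 − 1 = 0.9587.

ρ_SOR = 0.9587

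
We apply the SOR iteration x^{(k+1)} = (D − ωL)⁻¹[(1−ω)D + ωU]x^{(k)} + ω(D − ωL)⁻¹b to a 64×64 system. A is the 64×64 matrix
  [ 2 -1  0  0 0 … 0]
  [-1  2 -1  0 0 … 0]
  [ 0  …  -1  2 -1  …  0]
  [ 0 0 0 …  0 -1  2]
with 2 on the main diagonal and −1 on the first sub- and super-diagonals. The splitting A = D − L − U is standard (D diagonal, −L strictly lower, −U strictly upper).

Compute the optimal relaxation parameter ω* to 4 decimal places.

n=64: λ(B_J) = 1 − λ(A)/2 = cos(kπ/65); k=1 gives ρ_J = 0.9988.
√(1 − cos²(π/65)) = sin(π/65) ≈ 0.04831.
ω* = 2/(1+0.04831) = 1.9078
ρ_SOR = ω* − 1 = 1.9078 − 1 = 0.9078.

ω* = 1.9078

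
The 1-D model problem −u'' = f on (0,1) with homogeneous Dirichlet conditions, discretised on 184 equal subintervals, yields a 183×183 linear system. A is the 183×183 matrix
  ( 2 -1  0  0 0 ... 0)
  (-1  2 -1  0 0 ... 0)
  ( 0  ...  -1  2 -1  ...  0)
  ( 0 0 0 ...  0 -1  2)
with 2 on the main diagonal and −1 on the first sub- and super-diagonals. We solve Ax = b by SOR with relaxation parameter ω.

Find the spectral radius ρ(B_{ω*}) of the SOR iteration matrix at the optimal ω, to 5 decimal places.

ρ_SOR = 0.96643

ρ_J = max_k |cos(kπ/184)| = cos(π/184) = 0.99985
√(1 − cos²(π/184)) = sin(π/184) ≈ 0.017073.
Young: ω* = 2/(1+√(1−ρ_J²)) = 2/(1+0.017073) = 2/1.017073 = 1.96643.
and ρ(B_{ω*}) = 1.96643 − 1 = 0.96643.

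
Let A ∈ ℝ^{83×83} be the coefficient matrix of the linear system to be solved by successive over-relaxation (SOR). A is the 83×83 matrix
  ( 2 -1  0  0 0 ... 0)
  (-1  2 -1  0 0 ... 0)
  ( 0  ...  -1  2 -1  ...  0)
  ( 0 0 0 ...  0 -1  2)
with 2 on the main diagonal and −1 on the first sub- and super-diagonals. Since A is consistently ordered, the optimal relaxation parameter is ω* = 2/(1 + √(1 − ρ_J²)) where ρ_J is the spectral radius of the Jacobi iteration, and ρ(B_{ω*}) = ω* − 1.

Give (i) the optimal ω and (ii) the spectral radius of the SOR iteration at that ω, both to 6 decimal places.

B_J for the 83×83 system has eigenvalues cos(kπ/84); ρ_J = cos(π/84) = 0.999301.
√(1−ρ_J²) simplifies to sin(π/84) = 0.0373912.
[ω*] 2 ÷ (1 + 0.0373912) = 2 ÷ 1.0373912 = 1.927913.
and ρ(B_{ω*}) = 1.927913 − 1 = 0.927913.

ω* = 1.927913, ρ_SOR = 0.927913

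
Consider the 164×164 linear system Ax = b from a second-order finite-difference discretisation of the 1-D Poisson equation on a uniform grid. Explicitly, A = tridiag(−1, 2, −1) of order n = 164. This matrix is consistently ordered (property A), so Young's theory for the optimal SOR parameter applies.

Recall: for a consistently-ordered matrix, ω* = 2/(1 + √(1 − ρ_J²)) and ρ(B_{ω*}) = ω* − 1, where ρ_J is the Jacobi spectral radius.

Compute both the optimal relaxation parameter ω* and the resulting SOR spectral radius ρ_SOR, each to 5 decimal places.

ω* = 1.96263, ρ_SOR = 0.96263

ρ_J = max_k |cos(kπ/165)| = cos(π/165) = 0.99982
√(1 − cos²(π/165)) = sin(π/165) ≈ 0.019039.
So ω* = 2/1.019039 = 1.96263 (Young).
and ρ(B_{ω*}) = 1.96263 − 1 = 0.96263.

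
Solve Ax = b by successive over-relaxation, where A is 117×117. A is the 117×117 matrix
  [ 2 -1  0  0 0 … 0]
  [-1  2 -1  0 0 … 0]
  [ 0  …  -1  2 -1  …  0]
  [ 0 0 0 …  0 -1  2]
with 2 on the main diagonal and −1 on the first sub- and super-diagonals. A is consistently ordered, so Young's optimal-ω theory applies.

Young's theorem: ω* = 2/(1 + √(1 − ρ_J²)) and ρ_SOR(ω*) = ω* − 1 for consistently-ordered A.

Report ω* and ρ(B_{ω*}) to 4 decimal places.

ω* = 1.9481, ρ_SOR = 0.9481

With n=117, ρ(Jacobi) = cos(π/118) = 0.9996.
√(1 − cos²(π/118)) = sin(π/118) ≈ 0.02662.
So ω* = 2/1.02662 = 1.9481 (Young).
Hence ρ(B_{ω*}) = 1.9481 − 1 = 0.9481.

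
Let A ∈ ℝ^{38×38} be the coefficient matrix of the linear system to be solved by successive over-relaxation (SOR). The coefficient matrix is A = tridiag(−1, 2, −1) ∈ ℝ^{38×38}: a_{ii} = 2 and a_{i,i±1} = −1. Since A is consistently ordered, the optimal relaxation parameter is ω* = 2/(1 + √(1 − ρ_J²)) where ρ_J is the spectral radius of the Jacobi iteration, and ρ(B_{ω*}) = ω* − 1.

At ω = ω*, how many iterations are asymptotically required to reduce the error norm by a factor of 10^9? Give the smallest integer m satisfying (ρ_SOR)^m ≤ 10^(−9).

n=38: λ(B_J) = 1 − λ(A)/2 = cos(kπ/39); k=1 gives ρ_J = 0.9967573.
1 − cos²(π/39) = sin²(π/39) ⇒ √(1−ρ_J²) = sin(π/39) = 0.0804666.
Young: ω* = 2/(1+√(1−ρ_J²)) = 2/(1+0.0804666) = 2/1.0804666 = 1.8510521.
ρ(B_{ω*}) = ω*−1 = 0.8510521
9·ln10 = 20.7233; −ln(0.8510521) = 0.161282; m = ⌈20.7233/0.161282⌉ = ⌈128.491⌉ = 129.

m = 129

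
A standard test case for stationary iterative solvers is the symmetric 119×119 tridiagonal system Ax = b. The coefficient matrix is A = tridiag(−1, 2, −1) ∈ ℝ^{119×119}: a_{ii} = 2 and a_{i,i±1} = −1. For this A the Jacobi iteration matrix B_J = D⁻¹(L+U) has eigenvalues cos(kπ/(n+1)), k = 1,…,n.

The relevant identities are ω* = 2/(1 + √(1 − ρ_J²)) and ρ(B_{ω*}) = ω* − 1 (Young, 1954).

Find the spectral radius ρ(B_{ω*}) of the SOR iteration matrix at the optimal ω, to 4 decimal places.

n=119: λ(B_J) = 1 − λ(A)/2 = cos(kπ/120); k=1 gives ρ_J = 0.9997.
root = sin(π/120) = 0.02618  (since 1−cos² = sin²).
ω* = 2/(1 + 0.02618) = 2/1.02618 = 1.9490.
and ρ(B_{ω*}) = 1.9490 − 1 = 0.9490.

ρ_SOR = 0.9490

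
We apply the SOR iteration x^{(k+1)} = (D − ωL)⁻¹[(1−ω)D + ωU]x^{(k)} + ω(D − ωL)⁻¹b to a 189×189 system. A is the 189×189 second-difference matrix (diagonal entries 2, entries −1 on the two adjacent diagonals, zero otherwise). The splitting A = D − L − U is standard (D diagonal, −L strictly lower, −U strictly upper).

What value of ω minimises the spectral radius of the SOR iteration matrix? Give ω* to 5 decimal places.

n=189: λ(B_J) = 1 − λ(A)/2 = cos(kπ/190); k=1 gives ρ_J = 0.99986.
1 − cos²(π/190) = sin²(π/190) ⇒ √(1−ρ_J²) = sin(π/190) = 0.016534.
ω* = 2/(1+0.016534) = 1.96747
At ω = 1.96747 every |λ(B_ω)| = ω−1, so ρ_SOR = 0.96747.

ω* = 1.96747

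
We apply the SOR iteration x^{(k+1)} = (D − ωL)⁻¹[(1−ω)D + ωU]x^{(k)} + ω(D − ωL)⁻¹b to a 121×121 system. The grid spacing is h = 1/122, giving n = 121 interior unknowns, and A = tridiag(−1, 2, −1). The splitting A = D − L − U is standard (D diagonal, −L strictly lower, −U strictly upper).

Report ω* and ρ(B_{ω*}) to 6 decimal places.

B_J for the 121×121 system has eigenvalues cos(kπ/122); ρ_J = cos(π/122) = 0.999668.
root = sin(π/122) = 0.0257479  (since 1−cos² = sin²).
[ω*] 2 ÷ (1 + 0.0257479) = 2 ÷ 1.0257479 = 1.949797.
ρ_SOR = ω* − 1 = 1.949797 − 1 = 0.949797.

ω* = 1.949797, ρ_SOR = 0.949797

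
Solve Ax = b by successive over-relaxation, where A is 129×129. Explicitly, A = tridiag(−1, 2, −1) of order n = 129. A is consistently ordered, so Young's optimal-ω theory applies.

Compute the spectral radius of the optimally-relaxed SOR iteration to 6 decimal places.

ρ_SOR = 0.952813

½·tridiag(1,0,1) at n=129: λ_k = cos(kπ/130); max |λ| at k=1 ⇒ ρ_J = cos(π/130) ≈ 0.999708.
√(1−ρ_J²) = |sin(π/130)| = 0.0241637
[ω*] 2 ÷ (1 + 0.0241637) = 2 ÷ 1.0241637 = 1.952813.
Hence ρ(B_{ω*}) = 1.952813 − 1 = 0.952813.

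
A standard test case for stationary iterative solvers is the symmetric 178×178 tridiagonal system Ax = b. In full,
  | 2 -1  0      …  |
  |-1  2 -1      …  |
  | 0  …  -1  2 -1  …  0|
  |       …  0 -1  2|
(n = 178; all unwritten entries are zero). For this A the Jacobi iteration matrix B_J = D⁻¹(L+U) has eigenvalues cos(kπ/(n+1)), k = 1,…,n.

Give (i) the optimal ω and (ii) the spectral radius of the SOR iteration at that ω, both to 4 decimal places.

spectrum of D⁻¹(L+U) = {cos(kπ/179) : 1≤k≤178}; ρ_J = cos(π/179) = 0.9998.
√(1 − cos²(π/179)) = sin(π/179) ≈ 0.01755.
Then 2/(1+√(1−ρ_J²)) = 2/(1+0.01755); ω* = 2/1.01755 = 1.9655.
Hence ρ(B_{ω*}) = 1.9655 − 1 = 0.9655.

ω* = 1.9655, ρ_SOR = 0.9655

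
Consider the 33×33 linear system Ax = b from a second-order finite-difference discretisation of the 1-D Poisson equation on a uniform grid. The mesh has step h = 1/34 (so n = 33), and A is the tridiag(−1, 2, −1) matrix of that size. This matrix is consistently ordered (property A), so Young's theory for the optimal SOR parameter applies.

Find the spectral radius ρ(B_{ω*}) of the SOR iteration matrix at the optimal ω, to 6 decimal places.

ρ_SOR = 0.831052

B_J for the 33×33 system has eigenvalues cos(kπ/34); ρ_J = cos(π/34) = 0.995734.
√(1−ρ_J²) = |sin(π/34)| = 0.0922684
ω* = 2 / (1 + 0.0922684) = 2 / 1.0922684 ≈ 1.831052.
ρ_SOR = ω* − 1 ≈ 0.831052.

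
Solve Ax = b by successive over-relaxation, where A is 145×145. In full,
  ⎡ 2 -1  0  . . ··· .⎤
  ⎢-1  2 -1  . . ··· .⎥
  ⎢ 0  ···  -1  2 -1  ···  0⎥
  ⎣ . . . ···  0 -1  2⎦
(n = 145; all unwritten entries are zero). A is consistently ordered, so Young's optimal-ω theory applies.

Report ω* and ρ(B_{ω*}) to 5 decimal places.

ω* = 1.95787, ρ_SOR = 0.95787

ρ_J = max_k |cos(kπ/146)| = cos(π/146) = 0.99977
root = sin(π/146) = 0.021516  (since 1−cos² = sin²).
ω* = 2 / (1 + 0.021516) = 2 / 1.021516 ≈ 1.95787.
Hence ρ(B_{ω*}) = 1.95787 − 1 = 0.95787.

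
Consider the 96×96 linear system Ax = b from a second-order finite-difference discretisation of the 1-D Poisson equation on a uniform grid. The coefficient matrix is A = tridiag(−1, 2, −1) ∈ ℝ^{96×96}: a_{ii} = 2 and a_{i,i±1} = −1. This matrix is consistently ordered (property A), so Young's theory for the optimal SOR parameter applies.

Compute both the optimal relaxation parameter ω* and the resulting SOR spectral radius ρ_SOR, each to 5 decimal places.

ω* = 1.93727, ρ_SOR = 0.93727

B_J for the 96×96 system has eigenvalues cos(kπ/97); ρ_J = cos(π/97) = 0.99948.
1 − cos²(π/97) = sin²(π/97) ⇒ √(1−ρ_J²) = sin(π/97) = 0.032382.
So ω* = 2/1.032382 = 1.93727 (Young).
Hence ρ(B_{ω*}) = 1.93727 − 1 = 0.93727.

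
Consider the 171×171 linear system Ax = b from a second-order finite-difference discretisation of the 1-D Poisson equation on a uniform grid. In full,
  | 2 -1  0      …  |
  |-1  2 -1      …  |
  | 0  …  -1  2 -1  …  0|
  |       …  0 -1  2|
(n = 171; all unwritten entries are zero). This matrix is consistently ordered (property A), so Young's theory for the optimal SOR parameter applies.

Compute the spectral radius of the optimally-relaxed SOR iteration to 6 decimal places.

ρ_SOR = 0.964127

With n=171, ρ(Jacobi) = cos(π/172) = 0.999833.
1 − cos²(π/172) = sin²(π/172) ⇒ √(1−ρ_J²) = sin(π/172) = 0.0182641.
ω* = 2 / (1 + 0.0182641) = 2 / 1.0182641 ≈ 1.964127.
[ρ_SOR] ω* − 1 = 0.964127.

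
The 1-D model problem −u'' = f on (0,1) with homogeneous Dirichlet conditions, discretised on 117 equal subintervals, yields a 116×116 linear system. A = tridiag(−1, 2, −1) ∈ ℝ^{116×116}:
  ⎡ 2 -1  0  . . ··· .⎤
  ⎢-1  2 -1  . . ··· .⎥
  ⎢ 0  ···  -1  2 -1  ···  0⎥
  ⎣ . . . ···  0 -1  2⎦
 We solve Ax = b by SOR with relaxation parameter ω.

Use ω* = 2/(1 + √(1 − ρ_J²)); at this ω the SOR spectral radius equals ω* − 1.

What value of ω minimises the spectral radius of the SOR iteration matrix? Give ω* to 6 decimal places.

ω* = 1.947708

With n=116, ρ(Jacobi) = cos(π/117) = 0.999640.
root = sin(π/117) = 0.0268480  (since 1−cos² = sin²).
So ω* = 2/1.0268480 = 1.947708 (Young).
ρ(B_{ω*}) = ω*−1 = 0.947708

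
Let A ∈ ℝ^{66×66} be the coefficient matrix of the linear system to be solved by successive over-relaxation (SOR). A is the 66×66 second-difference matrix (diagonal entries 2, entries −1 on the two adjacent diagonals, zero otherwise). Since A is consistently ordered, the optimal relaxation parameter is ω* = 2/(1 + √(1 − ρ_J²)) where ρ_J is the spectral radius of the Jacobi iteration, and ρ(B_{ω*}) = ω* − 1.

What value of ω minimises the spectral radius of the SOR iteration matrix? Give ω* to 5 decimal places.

With n=66, ρ(Jacobi) = cos(π/67) = 0.99890.
√(1 − cos²(π/67)) = sin(π/67) ≈ 0.046872.
ω* = 2/(1+0.046872) = 1.91045
ρ_SOR = ω* − 1 = 1.91045 − 1 = 0.91045.

ω* = 1.91045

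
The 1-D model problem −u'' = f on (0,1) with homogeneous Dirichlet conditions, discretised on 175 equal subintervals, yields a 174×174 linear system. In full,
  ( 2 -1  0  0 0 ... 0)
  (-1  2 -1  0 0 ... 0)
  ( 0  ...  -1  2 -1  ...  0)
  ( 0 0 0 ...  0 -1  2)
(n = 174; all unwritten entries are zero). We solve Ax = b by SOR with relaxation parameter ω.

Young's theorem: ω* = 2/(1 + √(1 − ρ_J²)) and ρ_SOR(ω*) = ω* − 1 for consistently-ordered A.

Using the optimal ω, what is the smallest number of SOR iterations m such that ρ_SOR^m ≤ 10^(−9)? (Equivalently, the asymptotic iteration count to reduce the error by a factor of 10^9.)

m = 578

B_J for the 174×174 system has eigenvalues cos(kπ/175); ρ_J = cos(π/175) = 0.9998389.
root = sin(π/175) = 0.0179510  (since 1−cos² = sin²).
So ω* = 2/1.0179510 = 1.9647311 (Young).
and ρ(B_{ω*}) = 1.9647311 − 1 = 0.9647311.
ρ_SOR^m ≤ 10^(−9) ⇔ m ≥ 9·ln10/(−ln 0.9647311) = 20.7233/0.0359059 = 577.156; m = ⌈577.156⌉ = 578.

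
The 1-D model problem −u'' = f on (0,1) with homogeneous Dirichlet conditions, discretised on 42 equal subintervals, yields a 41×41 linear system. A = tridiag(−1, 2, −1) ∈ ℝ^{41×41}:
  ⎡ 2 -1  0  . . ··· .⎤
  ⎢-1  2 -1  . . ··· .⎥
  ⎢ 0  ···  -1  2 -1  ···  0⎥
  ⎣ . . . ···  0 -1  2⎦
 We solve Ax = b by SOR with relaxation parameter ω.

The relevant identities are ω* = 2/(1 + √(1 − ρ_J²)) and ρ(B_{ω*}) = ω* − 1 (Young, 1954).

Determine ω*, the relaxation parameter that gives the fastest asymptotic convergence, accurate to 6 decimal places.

n=41: λ(B_J) = 1 − λ(A)/2 = cos(kπ/42); k=1 gives ρ_J = 0.997204.
1 − cos²(π/42) = sin²(π/42) ⇒ √(1−ρ_J²) = sin(π/42) = 0.0747301.
[ω*] 2 ÷ (1 + 0.0747301) = 2 ÷ 1.0747301 = 1.860932.
ρ(B_{ω*}) = ω*−1 = 0.860932

ω* = 1.860932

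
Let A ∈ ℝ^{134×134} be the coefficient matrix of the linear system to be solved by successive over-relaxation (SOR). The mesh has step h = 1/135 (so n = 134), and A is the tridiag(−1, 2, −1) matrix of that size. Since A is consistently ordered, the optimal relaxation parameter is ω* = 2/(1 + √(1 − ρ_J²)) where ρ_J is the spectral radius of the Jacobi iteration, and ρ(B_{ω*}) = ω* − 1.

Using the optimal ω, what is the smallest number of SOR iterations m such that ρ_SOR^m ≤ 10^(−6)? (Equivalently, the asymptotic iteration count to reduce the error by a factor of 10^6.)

[ρ_J] n=134: ρ(B_J) = cos(π/(n+1)) = cos(π/135) = 0.9997292.
√(1−ρ_J²) simplifies to sin(π/135) = 0.0232690.
ω* = 2/(1+0.0232690) = 1.9545203
[ρ_SOR] ω* − 1 = 0.9545203.
For 6 digits: m = 6·ln10 / (−ln 0.9545203) = 13.8155/0.0465464 = 296.811; round up → m = 297.

m = 297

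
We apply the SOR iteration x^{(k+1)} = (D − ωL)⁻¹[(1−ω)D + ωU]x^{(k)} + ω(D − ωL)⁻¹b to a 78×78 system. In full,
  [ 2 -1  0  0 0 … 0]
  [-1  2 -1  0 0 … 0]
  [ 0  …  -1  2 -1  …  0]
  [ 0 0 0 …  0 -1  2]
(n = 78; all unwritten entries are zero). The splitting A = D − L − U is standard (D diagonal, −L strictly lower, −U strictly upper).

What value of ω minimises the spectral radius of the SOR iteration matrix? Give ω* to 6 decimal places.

ω* = 1.923527

½·tridiag(1,0,1) at n=78: λ_k = cos(kπ/79); max |λ| at k=1 ⇒ ρ_J = cos(π/79) ≈ 0.999209.
√(1−ρ_J²) = |sin(π/79)| = 0.0397565
ω* = 2/(1 + 0.0397565) = 2/1.0397565 = 1.923527.
and ρ(B_{ω*}) = 1.923527 − 1 = 0.923527.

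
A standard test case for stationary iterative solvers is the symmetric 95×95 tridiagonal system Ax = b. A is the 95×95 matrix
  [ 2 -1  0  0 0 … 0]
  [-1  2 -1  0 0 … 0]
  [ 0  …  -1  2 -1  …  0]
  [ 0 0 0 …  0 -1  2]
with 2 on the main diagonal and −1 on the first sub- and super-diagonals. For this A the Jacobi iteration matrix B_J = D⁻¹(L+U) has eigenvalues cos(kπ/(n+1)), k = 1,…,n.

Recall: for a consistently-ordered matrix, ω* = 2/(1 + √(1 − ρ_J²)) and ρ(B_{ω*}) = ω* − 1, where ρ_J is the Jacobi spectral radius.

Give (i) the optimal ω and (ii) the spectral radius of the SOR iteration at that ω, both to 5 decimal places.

spectrum of D⁻¹(L+U) = {cos(kπ/96) : 1≤k≤95}; ρ_J = cos(π/96) = 0.99946.
root = sin(π/96) = 0.032719  (since 1−cos² = sin²).
ω* = 2 / (1 + 0.032719) = 2 / 1.032719 ≈ 1.93664.
ρ_SOR = ω* − 1 ≈ 0.93664.

ω* = 1.93664, ρ_SOR = 0.93664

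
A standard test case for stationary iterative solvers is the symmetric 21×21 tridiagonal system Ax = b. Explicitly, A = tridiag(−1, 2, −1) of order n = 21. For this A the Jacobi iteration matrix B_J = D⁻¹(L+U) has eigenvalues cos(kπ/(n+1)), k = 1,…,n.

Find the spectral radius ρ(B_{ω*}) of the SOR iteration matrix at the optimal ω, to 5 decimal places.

n=21: λ(B_J) = 1 − λ(A)/2 = cos(kπ/22); k=1 gives ρ_J = 0.98982.
√(1 − cos²(π/22)) = sin(π/22) ≈ 0.142315.
[ω*] 2 ÷ (1 + 0.142315) = 2 ÷ 1.142315 = 1.75083.
ρ_SOR = ω* − 1 ≈ 0.75083.

ρ_SOR = 0.75083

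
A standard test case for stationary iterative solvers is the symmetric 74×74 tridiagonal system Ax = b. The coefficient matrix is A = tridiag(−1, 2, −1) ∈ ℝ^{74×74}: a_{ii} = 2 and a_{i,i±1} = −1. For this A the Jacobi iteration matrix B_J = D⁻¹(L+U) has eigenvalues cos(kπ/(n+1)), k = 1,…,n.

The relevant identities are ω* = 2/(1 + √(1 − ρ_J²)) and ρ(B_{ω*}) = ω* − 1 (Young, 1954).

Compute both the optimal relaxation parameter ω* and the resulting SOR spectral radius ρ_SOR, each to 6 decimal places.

ρ_J = max_k |cos(kπ/75)| = cos(π/75) = 0.999123
1 − cos²(π/75) = sin²(π/75) ⇒ √(1−ρ_J²) = sin(π/75) = 0.0418757.
Young: ω* = 2/(1+√(1−ρ_J²)) = 2/(1+0.0418757) = 2/1.0418757 = 1.919615.
ρ_SOR = ω* − 1 = 1.919615 − 1 = 0.919615.

ω* = 1.919615, ρ_SOR = 0.919615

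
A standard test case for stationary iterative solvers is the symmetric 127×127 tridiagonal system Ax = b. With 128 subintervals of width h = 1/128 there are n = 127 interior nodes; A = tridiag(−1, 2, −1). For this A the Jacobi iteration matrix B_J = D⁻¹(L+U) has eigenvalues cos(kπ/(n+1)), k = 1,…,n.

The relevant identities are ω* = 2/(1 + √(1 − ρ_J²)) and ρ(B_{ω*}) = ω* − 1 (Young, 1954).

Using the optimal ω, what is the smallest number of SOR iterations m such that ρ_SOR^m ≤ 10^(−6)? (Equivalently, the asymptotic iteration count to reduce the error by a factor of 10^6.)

B_J for the 127×127 system has eigenvalues cos(kπ/128); ρ_J = cos(π/128) = 0.9996988.
root = sin(π/128) = 0.0245412  (since 1−cos² = sin²).
[ω*] 2 ÷ (1 + 0.0245412) = 2 ÷ 1.0245412 = 1.9520933.
At ω = 1.9520933 every |λ(B_ω)| = ω−1, so ρ_SOR = 0.9520933.
m ≥ 6·ln10 / (−ln 0.9520933) = 281.419; smallest integer m = 282.

m = 282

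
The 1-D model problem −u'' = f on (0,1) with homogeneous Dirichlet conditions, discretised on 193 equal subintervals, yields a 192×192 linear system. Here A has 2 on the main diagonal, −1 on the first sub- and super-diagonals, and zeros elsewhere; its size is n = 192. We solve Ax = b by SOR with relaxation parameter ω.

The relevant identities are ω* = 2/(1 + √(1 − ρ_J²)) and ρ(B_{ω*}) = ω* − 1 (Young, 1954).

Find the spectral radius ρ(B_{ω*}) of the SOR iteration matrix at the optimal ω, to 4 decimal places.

With n=192, ρ(Jacobi) = cos(π/193) = 0.9999.
√(1−ρ_J²) = |sin(π/193)| = 0.01628
ω* = 2 / (1 + 0.01628) = 2 / 1.01628 ≈ 1.9680.
ρ_SOR = ω* − 1 = 1.9680 − 1 = 0.9680.

ρ_SOR = 0.9680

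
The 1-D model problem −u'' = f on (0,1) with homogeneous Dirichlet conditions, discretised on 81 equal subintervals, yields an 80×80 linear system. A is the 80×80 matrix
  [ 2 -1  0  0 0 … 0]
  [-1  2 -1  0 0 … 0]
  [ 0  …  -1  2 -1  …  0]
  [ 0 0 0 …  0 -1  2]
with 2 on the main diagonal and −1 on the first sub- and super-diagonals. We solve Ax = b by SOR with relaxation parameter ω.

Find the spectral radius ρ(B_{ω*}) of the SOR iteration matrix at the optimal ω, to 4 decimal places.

n=80: λ(B_J) = 1 − λ(A)/2 = cos(kπ/81); k=1 gives ρ_J = 0.9992.
root = sin(π/81) = 0.03878  (since 1−cos² = sin²).
So ω* = 2/1.03878 = 1.9253 (Young).
ρ_SOR = ω* − 1 = 1.9253 − 1 = 0.9253.

ρ_SOR = 0.9253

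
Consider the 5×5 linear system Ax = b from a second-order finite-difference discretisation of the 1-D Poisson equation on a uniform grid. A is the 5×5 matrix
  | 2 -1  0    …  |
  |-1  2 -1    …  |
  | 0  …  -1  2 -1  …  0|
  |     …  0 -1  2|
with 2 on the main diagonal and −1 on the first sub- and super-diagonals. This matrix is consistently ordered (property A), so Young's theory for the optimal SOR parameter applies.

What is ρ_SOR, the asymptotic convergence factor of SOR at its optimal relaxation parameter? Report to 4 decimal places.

½·tridiag(1,0,1) at n=5: λ_k = cos(kπ/6); max |λ| at k=1 ⇒ ρ_J = cos(π/6) ≈ 0.8660.
root = sin(π/6) = 0.50000  (since 1−cos² = sin²).
ω* = 2/(1+0.50000) = 1.3333
At ω = 1.3333 every |λ(B_ω)| = ω−1, so ρ_SOR = 0.3333.

ρ_SOR = 0.3333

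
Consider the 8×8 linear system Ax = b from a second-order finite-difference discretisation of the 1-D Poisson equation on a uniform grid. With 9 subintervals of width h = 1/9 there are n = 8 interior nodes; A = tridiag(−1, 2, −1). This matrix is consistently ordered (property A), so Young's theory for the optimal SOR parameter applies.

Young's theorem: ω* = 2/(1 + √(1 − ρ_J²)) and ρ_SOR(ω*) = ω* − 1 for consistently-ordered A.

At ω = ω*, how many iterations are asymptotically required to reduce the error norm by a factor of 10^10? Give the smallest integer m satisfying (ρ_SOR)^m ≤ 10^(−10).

½·tridiag(1,0,1) at n=8: λ_k = cos(kπ/9); max |λ| at k=1 ⇒ ρ_J = cos(π/9) ≈ 0.9396926.
√(1−ρ_J²) simplifies to sin(π/9) = 0.3420201.
ω* = 2/(1 + 0.3420201) = 2/1.3420201 = 1.4902906.
Hence ρ(B_{ω*}) = 1.4902906 − 1 = 0.4902906.
m ≥ 10·ln10 / (−ln 0.4902906) = 32.305; smallest integer m = 33.

m = 33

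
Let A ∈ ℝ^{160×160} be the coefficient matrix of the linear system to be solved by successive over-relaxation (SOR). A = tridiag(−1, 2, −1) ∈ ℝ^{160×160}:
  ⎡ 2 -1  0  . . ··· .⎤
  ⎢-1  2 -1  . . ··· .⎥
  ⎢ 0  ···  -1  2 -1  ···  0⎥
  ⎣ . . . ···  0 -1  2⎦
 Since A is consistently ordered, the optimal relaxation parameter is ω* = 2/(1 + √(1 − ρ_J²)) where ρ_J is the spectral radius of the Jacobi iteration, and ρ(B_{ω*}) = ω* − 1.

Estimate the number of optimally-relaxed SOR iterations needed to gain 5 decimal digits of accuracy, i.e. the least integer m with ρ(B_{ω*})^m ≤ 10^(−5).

spectrum of D⁻¹(L+U) = {cos(kπ/161) : 1≤k≤160}; ρ_J = cos(π/161) = 0.9998096.
√(1−ρ_J²) simplifies to sin(π/161) = 0.0195118.
Then 2/(1+√(1−ρ_J²)) = 2/(1+0.0195118); ω* = 2/1.0195118 = 1.9617232.
[ρ_SOR] ω* − 1 = 0.9617232.
For 5 digits: m = 5·ln10 / (−ln 0.9617232) = 11.5129/0.0390286 = 294.986; round up → m = 295.

m = 295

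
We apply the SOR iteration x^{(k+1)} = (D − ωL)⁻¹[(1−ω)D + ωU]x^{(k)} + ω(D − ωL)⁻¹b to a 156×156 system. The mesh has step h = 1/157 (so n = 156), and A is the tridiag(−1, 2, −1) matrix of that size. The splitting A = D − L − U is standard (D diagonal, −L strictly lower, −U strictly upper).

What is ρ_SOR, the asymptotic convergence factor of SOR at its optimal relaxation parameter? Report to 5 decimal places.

½·tridiag(1,0,1) at n=156: λ_k = cos(kπ/157); max |λ| at k=1 ⇒ ρ_J = cos(π/157) ≈ 0.99980.
1 − cos²(π/157) = sin²(π/157) ⇒ √(1−ρ_J²) = sin(π/157) = 0.020009.
[ω*] 2 ÷ (1 + 0.020009) = 2 ÷ 1.020009 = 1.96077.
and ρ(B_{ω*}) = 1.96077 − 1 = 0.96077.

ρ_SOR = 0.96077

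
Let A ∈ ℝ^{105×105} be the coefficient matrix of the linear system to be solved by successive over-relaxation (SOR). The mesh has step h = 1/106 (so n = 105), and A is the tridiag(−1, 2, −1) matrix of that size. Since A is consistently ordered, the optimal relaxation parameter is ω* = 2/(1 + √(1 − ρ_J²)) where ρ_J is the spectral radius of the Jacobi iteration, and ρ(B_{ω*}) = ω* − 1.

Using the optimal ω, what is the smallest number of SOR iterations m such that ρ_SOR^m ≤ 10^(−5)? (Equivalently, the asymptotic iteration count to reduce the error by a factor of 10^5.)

½·tridiag(1,0,1) at n=105: λ_k = cos(kπ/106); max |λ| at k=1 ⇒ ρ_J = cos(π/106) ≈ 0.9995608.
1 − cos²(π/106) = sin²(π/106) ⇒ √(1−ρ_J²) = sin(π/106) = 0.0296333.
Young: ω* = 2/(1+√(1−ρ_J²)) = 2/(1+0.0296333) = 2/1.0296333 = 1.9424391.
Hence ρ(B_{ω*}) = 1.9424391 − 1 = 0.9424391.
Need (0.9424391)^m ≤ 10^(−5): m ≥ 5·ln10/|ln 0.9424391| = 11.5129/0.059284 = 194.199 ⇒ m = 195.

m = 195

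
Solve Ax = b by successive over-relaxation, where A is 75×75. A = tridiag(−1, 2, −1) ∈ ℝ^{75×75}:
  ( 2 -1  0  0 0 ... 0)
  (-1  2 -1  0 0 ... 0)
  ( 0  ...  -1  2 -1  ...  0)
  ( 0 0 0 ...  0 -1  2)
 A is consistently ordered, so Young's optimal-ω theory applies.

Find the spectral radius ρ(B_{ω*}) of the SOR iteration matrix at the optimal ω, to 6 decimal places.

ρ_SOR = 0.920630

[ρ_J] n=75: ρ(B_J) = cos(π/(n+1)) = cos(π/76) = 0.999146.
√(1−ρ_J²) simplifies to sin(π/76) = 0.0413250.
Then 2/(1+√(1−ρ_J²)) = 2/(1+0.0413250); ω* = 2/1.0413250 = 1.920630.
[ρ_SOR] ω* − 1 = 0.920630.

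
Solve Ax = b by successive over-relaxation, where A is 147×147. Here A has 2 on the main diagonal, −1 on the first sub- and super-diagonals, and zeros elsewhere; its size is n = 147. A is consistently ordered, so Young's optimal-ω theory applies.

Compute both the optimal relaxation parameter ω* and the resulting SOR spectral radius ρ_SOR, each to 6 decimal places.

ω* = 1.958432, ρ_SOR = 0.958432

n=147: λ(B_J) = 1 − λ(A)/2 = cos(kπ/148); k=1 gives ρ_J = 0.999775.
√(1−ρ_J²) simplifies to sin(π/148) = 0.0212254.
ω* = 2 / (1 + 0.0212254) = 2 / 1.0212254 ≈ 1.958432.
ρ_SOR = ω* − 1 ≈ 0.958432.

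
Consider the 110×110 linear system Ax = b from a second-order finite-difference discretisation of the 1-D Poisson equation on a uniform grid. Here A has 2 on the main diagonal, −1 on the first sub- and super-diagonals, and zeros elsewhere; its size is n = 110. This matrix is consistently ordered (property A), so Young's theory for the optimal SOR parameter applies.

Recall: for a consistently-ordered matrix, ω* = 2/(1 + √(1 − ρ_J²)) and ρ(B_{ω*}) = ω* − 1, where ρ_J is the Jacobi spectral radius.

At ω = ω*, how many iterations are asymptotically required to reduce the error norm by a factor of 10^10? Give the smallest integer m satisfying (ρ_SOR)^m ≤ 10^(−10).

m = 407

½·tridiag(1,0,1) at n=110: λ_k = cos(kπ/111); max |λ| at k=1 ⇒ ρ_J = cos(π/111) ≈ 0.9995995.
√(1 − cos²(π/111)) = sin(π/111) ≈ 0.0282989.
ω* = 2 / (1 + 0.0282989) = 2 / 1.0282989 ≈ 1.9449598.
ρ_SOR = ω* − 1 = 1.9449598 − 1 = 0.9449598.
Need (0.9449598)^m ≤ 10^(−10): m ≥ 10·ln10/|ln 0.9449598| = 23.0259/0.0566129 = 406.725 ⇒ m = 407.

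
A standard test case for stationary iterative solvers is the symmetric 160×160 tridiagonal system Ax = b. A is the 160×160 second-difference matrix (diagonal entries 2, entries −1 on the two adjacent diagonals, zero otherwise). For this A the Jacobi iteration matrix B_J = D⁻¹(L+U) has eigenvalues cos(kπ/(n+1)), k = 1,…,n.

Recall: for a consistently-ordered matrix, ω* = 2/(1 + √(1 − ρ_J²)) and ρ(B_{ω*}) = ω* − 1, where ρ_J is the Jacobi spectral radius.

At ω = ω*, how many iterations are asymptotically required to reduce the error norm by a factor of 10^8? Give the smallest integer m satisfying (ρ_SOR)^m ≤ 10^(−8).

ρ_J = max_k |cos(kπ/161)| = cos(π/161) = 0.9998096
√(1−ρ_J²) = |sin(π/161)| = 0.0195118
Young: ω* = 2/(1+√(1−ρ_J²)) = 2/(1+0.0195118) = 2/1.0195118 = 1.9617232.
At ω = 1.9617232 every |λ(B_ω)| = ω−1, so ρ_SOR = 0.9617232.
8·ln10 = 18.4207; −ln(0.9617232) = 0.0390286; m = ⌈18.4207/0.0390286⌉ = ⌈471.980⌉ = 472.

m = 472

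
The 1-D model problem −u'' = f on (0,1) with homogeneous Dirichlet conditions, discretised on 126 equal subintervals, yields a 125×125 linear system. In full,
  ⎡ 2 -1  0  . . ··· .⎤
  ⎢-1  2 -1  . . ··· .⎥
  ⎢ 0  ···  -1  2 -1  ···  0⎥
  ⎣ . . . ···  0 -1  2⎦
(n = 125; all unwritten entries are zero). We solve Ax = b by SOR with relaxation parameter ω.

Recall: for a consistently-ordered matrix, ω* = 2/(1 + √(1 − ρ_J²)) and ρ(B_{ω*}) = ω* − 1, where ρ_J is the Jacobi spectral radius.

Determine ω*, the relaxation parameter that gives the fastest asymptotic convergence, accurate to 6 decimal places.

ω* = 1.951351

spectrum of D⁻¹(L+U) = {cos(kπ/126) : 1≤k≤125}; ρ_J = cos(π/126) = 0.999689.
root = sin(π/126) = 0.0249307  (since 1−cos² = sin²).
Then 2/(1+√(1−ρ_J²)) = 2/(1+0.0249307); ω* = 2/1.0249307 = 1.951351.
and ρ(B_{ω*}) = 1.951351 − 1 = 0.951351.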